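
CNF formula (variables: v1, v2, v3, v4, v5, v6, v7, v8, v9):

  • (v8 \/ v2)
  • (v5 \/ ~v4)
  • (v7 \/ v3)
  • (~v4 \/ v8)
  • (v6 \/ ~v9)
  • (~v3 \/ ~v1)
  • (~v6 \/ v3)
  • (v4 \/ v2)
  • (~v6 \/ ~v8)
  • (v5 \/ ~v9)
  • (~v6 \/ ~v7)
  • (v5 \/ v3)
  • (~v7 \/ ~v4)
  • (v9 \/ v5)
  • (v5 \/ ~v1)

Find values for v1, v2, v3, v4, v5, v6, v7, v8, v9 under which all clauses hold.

v1 = True  v2 = True  v3 = False  v4 = False  v5 = True  v6 = False  v7 = True  v8 = False  v9 = False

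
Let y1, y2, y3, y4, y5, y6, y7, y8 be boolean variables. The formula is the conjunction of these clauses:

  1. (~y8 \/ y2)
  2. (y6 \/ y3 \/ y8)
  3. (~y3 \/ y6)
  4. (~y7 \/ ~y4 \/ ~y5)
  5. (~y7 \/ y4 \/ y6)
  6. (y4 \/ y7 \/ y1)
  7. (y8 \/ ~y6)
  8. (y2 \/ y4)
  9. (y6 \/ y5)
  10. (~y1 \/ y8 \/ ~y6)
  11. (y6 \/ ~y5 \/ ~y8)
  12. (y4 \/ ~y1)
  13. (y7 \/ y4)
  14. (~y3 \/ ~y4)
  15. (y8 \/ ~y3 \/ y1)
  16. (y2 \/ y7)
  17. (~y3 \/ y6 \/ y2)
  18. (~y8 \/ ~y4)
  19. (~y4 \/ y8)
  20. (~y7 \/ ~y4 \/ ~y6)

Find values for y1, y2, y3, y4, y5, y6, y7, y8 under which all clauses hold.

y1 = F, y2 = T, y3 = F, y4 = F, y5 = F, y6 = T, y7 = T, y8 = T

Check each clause:
  1. (~y8 \/ y2) — y2 is true.
  2. (y6 \/ y3 \/ y8) — y8 is true.
  3. (~y3 \/ y6) — ~y3 is true.
  4. (~y4 \/ ~y7 \/ ~y5) — ~y5 is true.
  5. (~y7 \/ y6 \/ y4) — y6 is true.
  6. (y7 \/ y4 \/ y1) — y7 is true.
  7. (~y6 \/ y8) — y8 is true.
  8. (y2 \/ y4) — y2 is true.
  9. (y5 \/ y6) — y6 is true.
  10. (~y6 \/ ~y1 \/ y8) — y8 is true.
  11. (~y5 \/ ~y8 \/ y6) — ~y5 is true.
  12. (~y1 \/ y4) — ~y1 is true.
  13. (y7 \/ y4) — y7 is true.
  14. (~y3 \/ ~y4) — ~y4 is true.
  15. (~y3 \/ y8 \/ y1) — y8 is true.
  16. (y7 \/ y2) — y2 is true.
  17. (~y3 \/ y6 \/ y2) — y2 is true.
  18. (~y4 \/ ~y8) — ~y4 is true.
  19. (y8 \/ ~y4) — y8 is true.
  20. (~y7 \/ ~y6 \/ ~y4) — ~y4 is true.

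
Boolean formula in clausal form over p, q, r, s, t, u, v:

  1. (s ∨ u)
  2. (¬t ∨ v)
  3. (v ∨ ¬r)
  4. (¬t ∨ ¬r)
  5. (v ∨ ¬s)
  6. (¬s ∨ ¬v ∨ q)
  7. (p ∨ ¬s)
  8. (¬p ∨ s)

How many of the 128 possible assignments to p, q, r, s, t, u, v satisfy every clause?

14

Case analysis on s and v:
  s=T, v=T: u free; 3 ways for (p,q,r,t) × 2^1 = 6.
  s=T, v=F: a clause becomes empty — 0.
  s=F, v=T: q free; 3 ways for (p,r,t,u) × 2^1 = 6.
  s=F, v=F: remaining (p,q,r,t,u) ∈ {(F,F,F,F,T); (F,T,F,F,T)} — 2.
Total: 6 + 0 + 6 + 2 = 14.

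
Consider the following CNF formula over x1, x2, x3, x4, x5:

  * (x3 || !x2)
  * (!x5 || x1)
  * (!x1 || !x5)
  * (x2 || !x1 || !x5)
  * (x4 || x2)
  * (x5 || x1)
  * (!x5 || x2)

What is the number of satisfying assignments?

4

The models are:
  x1=T x2=F x3=F x4=T x5=F
  x1=T x2=F x3=T x4=T x5=F
  x1=T x2=T x3=T x4=F x5=F
  x1=T x2=T x3=T x4=T x5=F
That's 4 in total.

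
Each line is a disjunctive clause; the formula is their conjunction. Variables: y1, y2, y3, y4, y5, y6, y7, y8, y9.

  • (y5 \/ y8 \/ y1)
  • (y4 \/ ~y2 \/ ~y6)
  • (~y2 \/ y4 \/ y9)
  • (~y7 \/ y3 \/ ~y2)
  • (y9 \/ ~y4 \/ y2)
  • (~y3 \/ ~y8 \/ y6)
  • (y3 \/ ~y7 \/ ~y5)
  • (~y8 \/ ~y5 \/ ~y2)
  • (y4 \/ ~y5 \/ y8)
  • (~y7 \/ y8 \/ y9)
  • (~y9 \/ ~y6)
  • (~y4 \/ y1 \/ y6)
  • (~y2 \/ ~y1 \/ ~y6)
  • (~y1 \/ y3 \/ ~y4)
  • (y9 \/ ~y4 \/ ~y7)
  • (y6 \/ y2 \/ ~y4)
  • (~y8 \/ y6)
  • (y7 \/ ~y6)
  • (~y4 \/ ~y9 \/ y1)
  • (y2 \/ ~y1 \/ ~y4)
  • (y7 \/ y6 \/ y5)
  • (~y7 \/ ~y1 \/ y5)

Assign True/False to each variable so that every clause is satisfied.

y1 = T, y2 = F, y3 = T, y4 = F, y5 = T, y6 = T, y7 = T, y8 = T, y9 = F

Check each clause:
  1. (y5 \/ y8 \/ y1) — y8 is true.
  2. (~y2 \/ ~y6 \/ y4) — ~y2 is true.
  3. (~y2 \/ y9 \/ y4) — ~y2 is true.
  4. (~y2 \/ y3 \/ ~y7) — y3 is true.
  5. (~y4 \/ y2 \/ y9) — ~y4 is true.
  6. (~y8 \/ y6 \/ ~y3) — y6 is true.
  7. (~y7 \/ y3 \/ ~y5) — y3 is true.
  8. (~y8 \/ ~y2 \/ ~y5) — ~y2 is true.
  9. (y4 \/ ~y5 \/ y8) — y8 is true.
  10. (y9 \/ ~y7 \/ y8) — y8 is true.
  11. (~y6 \/ ~y9) — ~y9 is true.
  12. (~y4 \/ y6 \/ y1) — y1 is true.
  13. (~y6 \/ ~y1 \/ ~y2) — ~y2 is true.
  14. (~y1 \/ ~y4 \/ y3) — y3 is true.
  15. (y9 \/ ~y7 \/ ~y4) — ~y4 is true.
  16. (~y4 \/ y6 \/ y2) — ~y4 is true.
  17. (y6 \/ ~y8) — y6 is true.
  18. (~y6 \/ y7) — y7 is true.
  19. (~y9 \/ ~y4 \/ y1) — y1 is true.
  20. (y2 \/ ~y4 \/ ~y1) — ~y4 is true.
  21. (y5 \/ y7 \/ y6) — y5 is true.
  22. (~y7 \/ y5 \/ ~y1) — y5 is true.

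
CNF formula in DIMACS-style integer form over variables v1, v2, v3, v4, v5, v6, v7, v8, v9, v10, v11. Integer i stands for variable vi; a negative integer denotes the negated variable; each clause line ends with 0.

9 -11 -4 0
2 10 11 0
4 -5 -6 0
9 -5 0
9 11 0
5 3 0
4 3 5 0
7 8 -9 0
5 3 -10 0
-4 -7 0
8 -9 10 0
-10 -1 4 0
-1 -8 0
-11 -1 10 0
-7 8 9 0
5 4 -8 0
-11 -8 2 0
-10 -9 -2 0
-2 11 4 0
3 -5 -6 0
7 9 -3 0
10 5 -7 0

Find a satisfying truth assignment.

v1=F, v2=T, v3=T, v4=T, v5=F, v6=F, v7=F, v8=T, v9=T, v10=F, v11=T

Check each clause:
  1. (¬v11 ∨ v9 ∨ ¬v4) — v9 is true.
  2. (v11 ∨ v10 ∨ v2) — v11 is true.
  3. (v4 ∨ ¬v5 ∨ ¬v6) — ¬v6 is true.
  4. (v9 ∨ ¬v5) — v9 is true.
  5. (v9 ∨ v11) — v9 is true.
  6. (v3 ∨ v5) — v3 is true.
  7. (v5 ∨ v4 ∨ v3) — v3 is true.
  8. (v7 ∨ ¬v9 ∨ v8) — v8 is true.
  9. (¬v10 ∨ v3 ∨ v5) — v3 is true.
  10. (¬v7 ∨ ¬v4) — ¬v7 is true.
  11. (v10 ∨ ¬v9 ∨ v8) — v8 is true.
  12. (¬v10 ∨ ¬v1 ∨ v4) — v4 is true.
  13. (¬v1 ∨ ¬v8) — ¬v1 is true.
  14. (¬v1 ∨ v10 ∨ ¬v11) — ¬v1 is true.
  15. (v9 ∨ ¬v7 ∨ v8) — v8 is true.
  16. (v4 ∨ v5 ∨ ¬v8) — v4 is true.
  17. (¬v8 ∨ v2 ∨ ¬v11) — v2 is true.
  18. (¬v10 ∨ ¬v9 ∨ ¬v2) — ¬v10 is true.
  19. (v4 ∨ v11 ∨ ¬v2) — v11 is true.
  20. (v3 ∨ ¬v5 ∨ ¬v6) — v3 is true.
  21. (v7 ∨ ¬v3 ∨ v9) — v9 is true.
  22. (¬v7 ∨ v5 ∨ v10) — ¬v7 is true.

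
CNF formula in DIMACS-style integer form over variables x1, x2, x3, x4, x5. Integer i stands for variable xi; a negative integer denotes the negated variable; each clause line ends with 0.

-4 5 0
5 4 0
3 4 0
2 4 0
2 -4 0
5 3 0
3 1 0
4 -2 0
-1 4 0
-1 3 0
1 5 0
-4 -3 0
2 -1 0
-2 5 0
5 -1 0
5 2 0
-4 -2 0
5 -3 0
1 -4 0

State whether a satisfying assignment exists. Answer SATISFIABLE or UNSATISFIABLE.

x4 = True:
  propagation gives x5=True, x2=True; an empty clause results — contradiction.
x4 = False:
  propagation gives x5=True, x3=True, x2=True; an empty clause results — contradiction.
Every branch closes, so no satisfying assignment exists.

UNSATISFIABLE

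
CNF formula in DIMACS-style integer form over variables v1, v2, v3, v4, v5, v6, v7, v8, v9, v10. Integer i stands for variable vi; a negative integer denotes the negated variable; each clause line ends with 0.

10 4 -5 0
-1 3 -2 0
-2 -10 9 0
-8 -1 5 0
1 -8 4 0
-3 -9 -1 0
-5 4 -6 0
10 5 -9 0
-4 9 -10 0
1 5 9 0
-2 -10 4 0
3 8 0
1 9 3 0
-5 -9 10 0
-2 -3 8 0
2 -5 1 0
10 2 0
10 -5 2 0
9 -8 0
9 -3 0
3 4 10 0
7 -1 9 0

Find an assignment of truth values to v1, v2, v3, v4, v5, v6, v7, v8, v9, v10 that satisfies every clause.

v1=F, v2=F, v3=F, v4=T, v5=F, v6=T, v7=T, v8=T, v9=T, v10=T

Check each clause:
  1. (NOT v5 OR v10 OR v4) — v10 is true.
  2. (NOT v1 OR v3 OR NOT v2) — NOT v1 is true.
  3. (NOT v10 OR NOT v2 OR v9) — v9 is true.
  4. (NOT v1 OR v5 OR NOT v8) — NOT v1 is true.
  5. (v4 OR NOT v8 OR v1) — v4 is true.
  6. (NOT v1 OR NOT v3 OR NOT v9) — NOT v3 is true.
  7. (NOT v5 OR NOT v6 OR v4) — NOT v5 is true.
  8. (v5 OR v10 OR NOT v9) — v10 is true.
  9. (NOT v4 OR v9 OR NOT v10) — v9 is true.
  10. (v9 OR v5 OR v1) — v9 is true.
  11. (v4 OR NOT v10 OR NOT v2) — v4 is true.
  12. (v3 OR v8) — v8 is true.
  13. (v9 OR v3 OR v1) — v9 is true.
  14. (NOT v9 OR v10 OR NOT v5) — v10 is true.
  15. (NOT v3 OR v8 OR NOT v2) — v8 is true.
  16. (v2 OR v1 OR NOT v5) — NOT v5 is true.
  17. (v2 OR v10) — v10 is true.
  18. (v2 OR NOT v5 OR v10) — v10 is true.
  19. (NOT v8 OR v9) — v9 is true.
  20. (NOT v3 OR v9) — v9 is true.
  21. (v3 OR v4 OR v10) — v10 is true.
  22. (v9 OR NOT v1 OR v7) — v9 is true.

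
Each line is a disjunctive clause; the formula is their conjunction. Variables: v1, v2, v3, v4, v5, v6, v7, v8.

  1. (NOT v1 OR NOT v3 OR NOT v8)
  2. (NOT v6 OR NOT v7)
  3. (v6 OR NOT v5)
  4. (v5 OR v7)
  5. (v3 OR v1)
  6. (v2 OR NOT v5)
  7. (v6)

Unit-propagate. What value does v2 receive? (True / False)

(v6) is a unit clause: v6 = True.
(NOT v6 OR NOT v7): since v6 = True, the clause reduces to (NOT v7). v7 = False.
(v5 OR v7) with v7 = False leaves only v5, so v5 = True.
(v2 OR NOT v5) with v5 = True leaves only v2, so v2 = True.

True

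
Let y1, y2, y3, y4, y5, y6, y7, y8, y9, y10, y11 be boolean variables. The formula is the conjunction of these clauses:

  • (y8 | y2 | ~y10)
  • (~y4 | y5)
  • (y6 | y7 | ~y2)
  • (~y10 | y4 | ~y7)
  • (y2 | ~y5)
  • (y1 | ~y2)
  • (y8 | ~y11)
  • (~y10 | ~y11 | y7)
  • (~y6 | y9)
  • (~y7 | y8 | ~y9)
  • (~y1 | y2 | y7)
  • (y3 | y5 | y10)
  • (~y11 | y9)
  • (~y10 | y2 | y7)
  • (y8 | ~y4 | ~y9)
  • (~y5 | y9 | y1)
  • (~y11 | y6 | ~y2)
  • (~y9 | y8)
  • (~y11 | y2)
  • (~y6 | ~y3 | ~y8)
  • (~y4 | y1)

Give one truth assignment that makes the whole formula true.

y1 = T  y2 = T  y3 = T  y4 = T  y5 = T  y6 = F  y7 = T  y8 = F  y9 = F  y10 = F  y11 = F

y11 occurs only negated in the remaining clauses — set y11 = False.
Try y1 = True.
Try y2 = True.
Try y3 = True.
The remaining clauses are satisfied by y4 = True, y5 = True, y6 = False, y7 = True, y8 = False, y9 = False, y10 = False.
Check each clause:
  1. (~y10 | y8 | y2) — y2 is true.
  2. (~y4 | y5) — y5 is true.
  3. (y6 | ~y2 | y7) — y7 is true.
  4. (~y10 | y4 | ~y7) — y4 is true.
  5. (~y5 | y2) — y2 is true.
  6. (~y2 | y1) — y1 is true.
  7. (y8 | ~y11) — ~y11 is true.
  8. (~y10 | ~y11 | y7) — ~y11 is true.
  9. (~y6 | y9) — ~y6 is true.
  10. (~y9 | y8 | ~y7) — ~y9 is true.
  11. (y2 | ~y1 | y7) — y2 is true.
  12. (y3 | y5 | y10) — y3 is true.
  13. (~y11 | y9) — ~y11 is true.
  14. (~y10 | y7 | y2) — y2 is true.
  15. (~y4 | ~y9 | y8) — ~y9 is true.
  16. (y1 | ~y5 | y9) — y1 is true.
  17. (~y11 | y6 | ~y2) — ~y11 is true.
  18. (~y9 | y8) — ~y9 is true.
  19. (~y11 | y2) — y2 is true.
  20. (~y6 | ~y8 | ~y3) — ~y8 is true.
  21. (y1 | ~y4) — y1 is true.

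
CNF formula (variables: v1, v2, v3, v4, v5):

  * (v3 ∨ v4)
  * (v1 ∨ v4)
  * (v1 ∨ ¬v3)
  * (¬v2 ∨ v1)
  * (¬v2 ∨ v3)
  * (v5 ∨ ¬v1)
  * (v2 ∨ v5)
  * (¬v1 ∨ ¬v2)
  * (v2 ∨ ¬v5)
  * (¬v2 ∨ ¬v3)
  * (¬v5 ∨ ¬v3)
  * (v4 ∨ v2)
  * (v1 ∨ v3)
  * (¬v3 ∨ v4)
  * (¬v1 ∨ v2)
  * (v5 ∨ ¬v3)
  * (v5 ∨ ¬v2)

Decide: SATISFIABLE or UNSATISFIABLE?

UNSATISFIABLE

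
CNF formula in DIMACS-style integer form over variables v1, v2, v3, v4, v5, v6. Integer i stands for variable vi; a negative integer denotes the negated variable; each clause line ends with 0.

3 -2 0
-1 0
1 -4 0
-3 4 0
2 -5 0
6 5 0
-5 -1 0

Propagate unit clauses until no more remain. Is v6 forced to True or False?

True

Unit clause (¬v1) sets v1 = False.
In (v1 ∨ ¬v4), v1 is now false; ¬v4 must hold, so v4 = False.
(¬v3 ∨ v4) with v4 = False leaves only ¬v3, so v3 = False.
(v3 ∨ ¬v2): since v3 = False, the clause reduces to (¬v2). v2 = False.
(¬v5 ∨ v2) with v2 = False leaves only ¬v5, so v5 = False.
(v5 ∨ v6): since v5 = False, the clause reduces to (v6). v6 = True.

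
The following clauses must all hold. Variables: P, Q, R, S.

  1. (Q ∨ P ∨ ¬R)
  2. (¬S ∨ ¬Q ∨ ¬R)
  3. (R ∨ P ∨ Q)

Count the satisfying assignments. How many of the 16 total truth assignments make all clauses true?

10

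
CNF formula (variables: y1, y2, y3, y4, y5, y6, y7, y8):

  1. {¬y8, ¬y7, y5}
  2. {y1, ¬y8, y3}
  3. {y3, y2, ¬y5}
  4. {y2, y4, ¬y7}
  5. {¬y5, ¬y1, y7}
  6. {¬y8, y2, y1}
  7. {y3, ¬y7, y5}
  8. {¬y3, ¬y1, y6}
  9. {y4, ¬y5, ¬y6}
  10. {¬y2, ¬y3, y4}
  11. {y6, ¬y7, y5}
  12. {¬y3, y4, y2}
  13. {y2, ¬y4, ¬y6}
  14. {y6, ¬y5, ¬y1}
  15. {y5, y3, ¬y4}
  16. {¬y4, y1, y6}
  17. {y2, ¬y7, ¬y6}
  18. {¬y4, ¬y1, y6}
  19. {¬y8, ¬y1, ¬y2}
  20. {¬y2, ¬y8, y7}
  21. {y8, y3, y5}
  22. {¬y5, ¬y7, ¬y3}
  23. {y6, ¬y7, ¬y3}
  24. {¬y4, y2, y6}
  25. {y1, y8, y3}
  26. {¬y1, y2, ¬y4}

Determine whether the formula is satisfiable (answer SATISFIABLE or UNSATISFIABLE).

SATISFIABLE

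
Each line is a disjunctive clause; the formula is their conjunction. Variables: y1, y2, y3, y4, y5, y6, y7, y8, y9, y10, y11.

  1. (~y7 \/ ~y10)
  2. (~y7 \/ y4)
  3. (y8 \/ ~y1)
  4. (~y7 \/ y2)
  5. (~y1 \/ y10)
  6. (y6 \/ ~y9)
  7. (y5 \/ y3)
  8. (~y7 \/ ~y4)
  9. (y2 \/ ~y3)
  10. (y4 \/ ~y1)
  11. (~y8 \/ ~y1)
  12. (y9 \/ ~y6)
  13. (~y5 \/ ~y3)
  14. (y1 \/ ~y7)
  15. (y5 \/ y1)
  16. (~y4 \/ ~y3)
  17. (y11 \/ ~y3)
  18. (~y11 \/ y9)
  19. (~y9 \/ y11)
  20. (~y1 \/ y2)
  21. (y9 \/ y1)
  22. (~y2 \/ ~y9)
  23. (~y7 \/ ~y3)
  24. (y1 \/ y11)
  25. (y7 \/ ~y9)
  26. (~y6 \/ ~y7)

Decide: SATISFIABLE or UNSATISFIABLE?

y1 = True:
  propagation gives y8=True; an empty clause results — contradiction.
y1 = False:
  propagation gives y7=False, y5=True, y3=False, y9=True; an empty clause results — contradiction.
Every branch closes, so no satisfying assignment exists.

UNSATISFIABLE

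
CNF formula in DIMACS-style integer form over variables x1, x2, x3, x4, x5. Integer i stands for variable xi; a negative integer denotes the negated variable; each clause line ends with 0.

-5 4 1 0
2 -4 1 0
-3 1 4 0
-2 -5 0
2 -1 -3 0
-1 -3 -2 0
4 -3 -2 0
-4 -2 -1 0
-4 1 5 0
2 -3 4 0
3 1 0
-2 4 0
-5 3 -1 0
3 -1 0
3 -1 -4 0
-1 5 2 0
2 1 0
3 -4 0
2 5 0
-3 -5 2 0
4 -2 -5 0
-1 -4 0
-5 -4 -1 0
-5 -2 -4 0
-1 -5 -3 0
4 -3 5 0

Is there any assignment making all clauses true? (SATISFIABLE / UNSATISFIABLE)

x1 = True:
  propagation gives x3=True, x2=True; an empty clause results — contradiction.
x1 = False:
  propagation gives x3=True, x4=True, x2=True, x5=False; an empty clause results — contradiction.
Every branch closes, so no satisfying assignment exists.

UNSATISFIABLE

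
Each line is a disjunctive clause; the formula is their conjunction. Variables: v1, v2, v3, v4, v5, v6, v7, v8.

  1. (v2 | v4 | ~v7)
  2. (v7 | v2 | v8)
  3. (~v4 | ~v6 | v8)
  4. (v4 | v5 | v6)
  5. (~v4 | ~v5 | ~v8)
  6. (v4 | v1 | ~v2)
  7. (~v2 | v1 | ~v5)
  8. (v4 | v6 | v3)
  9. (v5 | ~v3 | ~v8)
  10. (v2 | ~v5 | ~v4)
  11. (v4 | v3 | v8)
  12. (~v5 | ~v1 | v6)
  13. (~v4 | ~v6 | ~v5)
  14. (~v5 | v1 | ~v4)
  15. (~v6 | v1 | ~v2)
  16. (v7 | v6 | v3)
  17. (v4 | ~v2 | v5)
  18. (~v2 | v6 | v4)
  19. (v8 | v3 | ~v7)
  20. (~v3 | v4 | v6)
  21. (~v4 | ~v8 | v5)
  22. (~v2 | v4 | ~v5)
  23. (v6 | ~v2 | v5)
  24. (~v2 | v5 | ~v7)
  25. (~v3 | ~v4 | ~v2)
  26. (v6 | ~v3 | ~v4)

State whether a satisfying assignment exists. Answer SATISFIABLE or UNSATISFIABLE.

SATISFIABLE

Branch on v1: take v1 = True.
The remaining clauses are satisfied by v2 = False, v3 = True, v4 = False, v5 = True, v6 = True, v7 = False, v8 = True.
So v1 = T, v2 = F, v3 = T, v4 = F, v5 = T, v6 = T, v7 = F, v8 = T is a satisfying assignment.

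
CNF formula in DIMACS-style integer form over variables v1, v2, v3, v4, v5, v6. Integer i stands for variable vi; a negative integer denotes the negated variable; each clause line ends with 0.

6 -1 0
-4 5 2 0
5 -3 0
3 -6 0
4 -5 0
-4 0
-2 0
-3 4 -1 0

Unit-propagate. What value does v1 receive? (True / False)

Unit clause (¬v4) sets v4 = False.
In (¬v5 ∨ v4), v4 is now false; ¬v5 must hold, so v5 = False.
(¬v3 ∨ v5) with v5 = False leaves only ¬v3, so v3 = False.
(v3 ∨ ¬v6): since v3 = False, the clause reduces to (¬v6). v6 = False.
(¬v1 ∨ v6) with v6 = False leaves only ¬v1, so v1 = False.

False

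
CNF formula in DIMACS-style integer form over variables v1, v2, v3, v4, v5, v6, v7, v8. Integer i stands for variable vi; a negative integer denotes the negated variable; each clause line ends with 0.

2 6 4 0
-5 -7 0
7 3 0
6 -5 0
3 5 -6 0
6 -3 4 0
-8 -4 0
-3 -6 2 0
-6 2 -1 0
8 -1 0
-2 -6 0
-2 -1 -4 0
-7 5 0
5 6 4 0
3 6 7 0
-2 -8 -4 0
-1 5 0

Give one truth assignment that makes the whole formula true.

v1 = False, v2 = False, v3 = True, v4 = True, v5 = False, v6 = False, v7 = False, v8 = False

Check each clause:
  1. (v6 OR v4 OR v2) — v4 is true.
  2. (NOT v5 OR NOT v7) — NOT v7 is true.
  3. (v3 OR v7) — v3 is true.
  4. (v6 OR NOT v5) — NOT v5 is true.
  5. (v3 OR NOT v6 OR v5) — NOT v6 is true.
  6. (v6 OR NOT v3 OR v4) — v4 is true.
  7. (NOT v4 OR NOT v8) — NOT v8 is true.
  8. (NOT v3 OR v2 OR NOT v6) — NOT v6 is true.
  9. (NOT v6 OR v2 OR NOT v1) — NOT v6 is true.
  10. (NOT v1 OR v8) — NOT v1 is true.
  11. (NOT v2 OR NOT v6) — NOT v6 is true.
  12. (NOT v4 OR NOT v1 OR NOT v2) — NOT v2 is true.
  13. (v5 OR NOT v7) — NOT v7 is true.
  14. (v6 OR v5 OR v4) — v4 is true.
  15. (v6 OR v3 OR v7) — v3 is true.
  16. (NOT v2 OR NOT v4 OR NOT v8) — NOT v8 is true.
  17. (NOT v1 OR v5) — NOT v1 is true.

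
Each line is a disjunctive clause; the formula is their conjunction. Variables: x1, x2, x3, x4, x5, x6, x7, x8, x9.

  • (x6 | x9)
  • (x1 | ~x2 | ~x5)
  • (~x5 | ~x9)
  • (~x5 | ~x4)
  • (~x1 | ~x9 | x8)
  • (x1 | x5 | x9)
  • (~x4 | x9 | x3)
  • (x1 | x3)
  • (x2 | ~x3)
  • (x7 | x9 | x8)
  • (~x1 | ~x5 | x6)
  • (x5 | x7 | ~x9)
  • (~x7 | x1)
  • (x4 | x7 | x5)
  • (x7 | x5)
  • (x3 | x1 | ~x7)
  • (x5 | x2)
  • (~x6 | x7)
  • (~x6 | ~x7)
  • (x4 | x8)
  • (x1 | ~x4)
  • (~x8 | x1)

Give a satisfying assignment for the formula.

x1=T  x2=T  x3=T  x4=T  x5=F  x6=F  x7=T  x8=T  x9=T

Check each clause:
  1. (x9 | x6) — x9 is true.
  2. (x1 | ~x2 | ~x5) — x1 is true.
  3. (~x5 | ~x9) — ~x5 is true.
  4. (~x4 | ~x5) — ~x5 is true.
  5. (~x9 | ~x1 | x8) — x8 is true.
  6. (x1 | x9 | x5) — x9 is true.
  7. (x3 | ~x4 | x9) — x9 is true.
  8. (x3 | x1) — x1 is true.
  9. (x2 | ~x3) — x2 is true.
  10. (x9 | x8 | x7) — x8 is true.
  11. (x6 | ~x5 | ~x1) — ~x5 is true.
  12. (x5 | x7 | ~x9) — x7 is true.
  13. (~x7 | x1) — x1 is true.
  14. (x4 | x7 | x5) — x4 is true.
  15. (x5 | x7) — x7 is true.
  16. (x1 | ~x7 | x3) — x3 is true.
  17. (x2 | x5) — x2 is true.
  18. (x7 | ~x6) — ~x6 is true.
  19. (~x6 | ~x7) — ~x6 is true.
  20. (x4 | x8) — x8 is true.
  21. (x1 | ~x4) — x1 is true.
  22. (~x8 | x1) — x1 is true.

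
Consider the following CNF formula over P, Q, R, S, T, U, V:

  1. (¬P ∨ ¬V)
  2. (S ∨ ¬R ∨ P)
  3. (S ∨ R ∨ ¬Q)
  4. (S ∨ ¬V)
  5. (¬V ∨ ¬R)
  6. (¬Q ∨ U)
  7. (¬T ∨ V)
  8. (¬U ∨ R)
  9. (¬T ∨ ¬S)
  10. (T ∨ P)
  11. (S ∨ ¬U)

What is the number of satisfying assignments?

Satisfying assignments:
  P=T Q=F R=F S=F T=F U=F V=F
  P=T Q=F R=F S=T T=F U=F V=F
  P=T Q=F R=T S=F T=F U=F V=F
  P=T Q=F R=T S=T T=F U=F V=F
  P=T Q=F R=T S=T T=F U=T V=F
  P=T Q=T R=T S=T T=F U=T V=F
That's 6 in total.

6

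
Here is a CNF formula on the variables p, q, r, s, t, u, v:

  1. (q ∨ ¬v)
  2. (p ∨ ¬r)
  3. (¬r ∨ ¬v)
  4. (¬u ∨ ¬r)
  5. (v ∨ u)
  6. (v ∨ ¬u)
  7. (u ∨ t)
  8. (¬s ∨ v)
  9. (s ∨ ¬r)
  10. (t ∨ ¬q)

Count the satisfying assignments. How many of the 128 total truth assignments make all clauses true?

Case analysis on v and r:
  v=T, r=T: a clause becomes empty — 0.
  v=T, r=F: forces q=T; t=T; p, s, u free → 2^3 = 8.
  v=F, r=T: a clause becomes empty — 0.
  v=F, r=F: a clause becomes empty — 0.
Total: 0 + 8 + 0 + 0 = 8.

8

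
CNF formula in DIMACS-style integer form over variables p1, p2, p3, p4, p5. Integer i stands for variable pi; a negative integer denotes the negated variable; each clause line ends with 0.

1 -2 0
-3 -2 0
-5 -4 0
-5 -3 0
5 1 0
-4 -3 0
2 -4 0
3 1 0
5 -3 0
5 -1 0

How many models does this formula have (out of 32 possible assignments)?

Satisfying assignments:
  p1=T p2=F p3=F p4=F p5=T
  p1=T p2=T p3=F p4=F p5=T
Count: 2.

2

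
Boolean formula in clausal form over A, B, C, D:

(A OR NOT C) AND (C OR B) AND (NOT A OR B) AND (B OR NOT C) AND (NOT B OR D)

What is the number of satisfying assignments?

Satisfying assignments:
  A=0 B=1 C=0 D=1
  A=1 B=1 C=0 D=1
  A=1 B=1 C=1 D=1
That's 3 in total.

3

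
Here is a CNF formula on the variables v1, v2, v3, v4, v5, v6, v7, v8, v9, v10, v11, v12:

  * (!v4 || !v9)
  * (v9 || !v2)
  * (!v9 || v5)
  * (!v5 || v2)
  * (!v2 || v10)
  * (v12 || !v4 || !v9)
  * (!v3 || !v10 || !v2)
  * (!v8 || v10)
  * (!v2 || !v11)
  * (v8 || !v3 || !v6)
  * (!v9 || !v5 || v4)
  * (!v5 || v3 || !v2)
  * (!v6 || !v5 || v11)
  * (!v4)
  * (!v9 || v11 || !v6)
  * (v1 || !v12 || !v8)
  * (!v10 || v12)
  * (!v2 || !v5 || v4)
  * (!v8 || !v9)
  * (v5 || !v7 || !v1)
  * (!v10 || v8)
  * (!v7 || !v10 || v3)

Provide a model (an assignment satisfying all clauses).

v1=1, v2=0, v3=0, v4=0, v5=0, v6=1, v7=0, v8=0, v9=0, v10=0, v11=0, v12=1

(!v4) is a unit clause, so v4 = False.
v7 occurs only negated in the remaining clauses — set v7 = False.
Set v1 = True and propagate.
The remaining clauses are satisfied by v2 = False, v3 = False, v5 = False, v6 = True, v8 = False, v9 = False, v10 = False, v11 = False, v12 = True.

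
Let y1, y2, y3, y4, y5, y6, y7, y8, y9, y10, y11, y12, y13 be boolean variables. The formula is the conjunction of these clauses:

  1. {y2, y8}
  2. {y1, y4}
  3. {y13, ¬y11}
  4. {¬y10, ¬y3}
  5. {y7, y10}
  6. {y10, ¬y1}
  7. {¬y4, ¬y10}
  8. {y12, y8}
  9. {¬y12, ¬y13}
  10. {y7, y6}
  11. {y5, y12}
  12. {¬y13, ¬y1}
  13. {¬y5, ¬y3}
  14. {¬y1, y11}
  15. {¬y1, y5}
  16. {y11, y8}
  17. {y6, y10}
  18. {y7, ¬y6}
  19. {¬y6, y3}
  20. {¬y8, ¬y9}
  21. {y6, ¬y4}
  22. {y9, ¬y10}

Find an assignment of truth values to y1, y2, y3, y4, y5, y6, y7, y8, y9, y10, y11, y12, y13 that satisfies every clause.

y2 occurs only positively in the remaining clauses — set y2 = True.
Pure literal: y7 appears only positively; assign y7 = True.
Branch on y1: take y1 = False.
  then y4 is forced to True.
  then y10 is forced to False.
  then y6 is forced to True.
  then y3 is forced to True.
  then y5 is forced to False.
  then y12 is forced to True.
  then y13 is forced to False.
  then y11 is forced to False.
  then y8 is forced to True.
  then y9 is forced to False.

y1=0, y2=1, y3=1, y4=1, y5=0, y6=1, y7=1, y8=1, y9=0, y10=0, y11=0, y12=1, y13=0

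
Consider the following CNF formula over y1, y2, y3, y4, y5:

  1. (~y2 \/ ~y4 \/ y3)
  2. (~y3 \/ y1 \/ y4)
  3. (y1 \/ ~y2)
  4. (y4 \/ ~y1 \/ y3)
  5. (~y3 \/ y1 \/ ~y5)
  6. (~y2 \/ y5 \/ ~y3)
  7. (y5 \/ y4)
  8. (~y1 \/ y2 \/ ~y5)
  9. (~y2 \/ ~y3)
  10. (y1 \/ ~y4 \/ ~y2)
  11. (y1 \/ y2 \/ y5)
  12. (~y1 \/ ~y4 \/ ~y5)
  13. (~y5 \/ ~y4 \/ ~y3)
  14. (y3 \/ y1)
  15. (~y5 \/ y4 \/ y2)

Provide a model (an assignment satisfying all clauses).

y1=True, y2=False, y3=True, y4=True, y5=False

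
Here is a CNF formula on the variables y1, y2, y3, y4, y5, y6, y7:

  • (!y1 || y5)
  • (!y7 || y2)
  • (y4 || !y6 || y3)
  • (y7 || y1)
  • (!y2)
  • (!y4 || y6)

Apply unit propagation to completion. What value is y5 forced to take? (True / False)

True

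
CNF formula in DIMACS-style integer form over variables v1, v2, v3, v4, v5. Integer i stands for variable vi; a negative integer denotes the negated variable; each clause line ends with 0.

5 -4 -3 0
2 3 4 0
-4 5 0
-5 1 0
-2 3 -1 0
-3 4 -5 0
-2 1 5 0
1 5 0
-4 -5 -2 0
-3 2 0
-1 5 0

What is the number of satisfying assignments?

1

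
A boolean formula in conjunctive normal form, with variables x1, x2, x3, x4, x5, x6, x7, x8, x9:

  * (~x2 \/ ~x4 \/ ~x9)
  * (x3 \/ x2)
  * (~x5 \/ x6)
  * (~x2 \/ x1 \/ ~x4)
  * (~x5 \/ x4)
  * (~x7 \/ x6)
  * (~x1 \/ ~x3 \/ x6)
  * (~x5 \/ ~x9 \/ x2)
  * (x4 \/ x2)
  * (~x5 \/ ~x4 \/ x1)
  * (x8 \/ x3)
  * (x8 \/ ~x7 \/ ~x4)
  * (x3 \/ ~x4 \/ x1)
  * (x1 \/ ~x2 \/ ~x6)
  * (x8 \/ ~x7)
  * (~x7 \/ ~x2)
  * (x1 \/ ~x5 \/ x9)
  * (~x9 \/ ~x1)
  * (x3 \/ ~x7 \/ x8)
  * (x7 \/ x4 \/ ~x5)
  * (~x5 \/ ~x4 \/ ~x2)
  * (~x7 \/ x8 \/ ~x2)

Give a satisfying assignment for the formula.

Pure literal: x5 appears only negated; assign x5 = False.
Pure literal: x8 appears only positively; assign x8 = True.
Set x1 = False and propagate.
Try x2 = False.
  then x3 is forced to True.
  then x4 is forced to True.
For the remaining variables, x6 = True, x7 = False, x9 = False works.

x1=0, x2=0, x3=1, x4=1, x5=0, x6=1, x7=0, x8=1, x9=0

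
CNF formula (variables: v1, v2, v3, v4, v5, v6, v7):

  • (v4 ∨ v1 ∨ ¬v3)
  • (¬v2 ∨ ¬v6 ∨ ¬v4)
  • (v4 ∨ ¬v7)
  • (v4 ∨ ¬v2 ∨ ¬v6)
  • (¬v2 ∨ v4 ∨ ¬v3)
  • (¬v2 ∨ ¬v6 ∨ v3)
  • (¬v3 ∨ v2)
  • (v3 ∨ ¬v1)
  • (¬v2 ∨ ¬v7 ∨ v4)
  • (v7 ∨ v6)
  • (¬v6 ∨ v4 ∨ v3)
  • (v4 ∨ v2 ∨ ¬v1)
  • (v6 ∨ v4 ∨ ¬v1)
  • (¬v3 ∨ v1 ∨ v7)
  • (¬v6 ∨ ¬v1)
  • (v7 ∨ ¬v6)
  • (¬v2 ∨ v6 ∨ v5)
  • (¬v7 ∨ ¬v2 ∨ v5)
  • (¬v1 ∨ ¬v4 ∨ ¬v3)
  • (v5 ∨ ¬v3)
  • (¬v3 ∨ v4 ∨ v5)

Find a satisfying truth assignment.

v5 occurs only positively in the remaining clauses — set v5 = True.
Set v1 = False and propagate.
The remaining clauses are satisfied by v2 = True, v3 = False, v4 = True, v6 = False, v7 = True.
Check each clause:
  1. (¬v3 ∨ v1 ∨ v4) — v4 is true.
  2. (¬v6 ∨ ¬v4 ∨ ¬v2) — ¬v6 is true.
  3. (¬v7 ∨ v4) — v4 is true.
  4. (v4 ∨ ¬v6 ∨ ¬v2) — ¬v6 is true.
  5. (v4 ∨ ¬v3 ∨ ¬v2) — v4 is true.
  6. (¬v2 ∨ v3 ∨ ¬v6) — ¬v6 is true.
  7. (v2 ∨ ¬v3) — v2 is true.
  8. (v3 ∨ ¬v1) — ¬v1 is true.
  9. (¬v2 ∨ v4 ∨ ¬v7) — v4 is true.
  10. (v7 ∨ v6) — v7 is true.
  11. (v4 ∨ v3 ∨ ¬v6) — ¬v6 is true.
  12. (v4 ∨ v2 ∨ ¬v1) — v2 is true.
  13. (v6 ∨ ¬v1 ∨ v4) — v4 is true.
  14. (¬v3 ∨ v7 ∨ v1) — ¬v3 is true.
  15. (¬v6 ∨ ¬v1) — ¬v6 is true.
  16. (v7 ∨ ¬v6) — ¬v6 is true.
  17. (¬v2 ∨ v6 ∨ v5) — v5 is true.
  18. (¬v2 ∨ v5 ∨ ¬v7) — v5 is true.
  19. (¬v4 ∨ ¬v3 ∨ ¬v1) — ¬v3 is true.
  20. (v5 ∨ ¬v3) — ¬v3 is true.
  21. (¬v3 ∨ v5 ∨ v4) — v5 is true.

v1 = False, v2 = True, v3 = False, v4 = True, v5 = True, v6 = False, v7 = True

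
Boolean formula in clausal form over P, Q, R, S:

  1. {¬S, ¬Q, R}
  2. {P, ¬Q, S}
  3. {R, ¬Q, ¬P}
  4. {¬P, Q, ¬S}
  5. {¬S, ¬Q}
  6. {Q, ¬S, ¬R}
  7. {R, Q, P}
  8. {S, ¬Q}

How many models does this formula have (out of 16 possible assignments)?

3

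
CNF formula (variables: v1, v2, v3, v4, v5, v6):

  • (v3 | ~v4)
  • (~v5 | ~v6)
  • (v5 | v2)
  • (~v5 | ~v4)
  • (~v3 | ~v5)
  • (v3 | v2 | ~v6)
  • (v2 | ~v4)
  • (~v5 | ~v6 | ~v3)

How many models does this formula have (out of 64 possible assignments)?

Split on v5, then v3.
  v5=T, v3=T: a clause becomes empty — 0.
  v5=T, v3=F: remaining (v1,v2,v4,v6) ∈ {(F,F,F,F); (F,T,F,F); (T,F,F,F); (T,T,F,F)} — 4.
  v5=F, v3=T: forces v2=T; v1, v4, v6 free → 2^3 = 8.
  v5=F, v3=F: remaining (v1,v2,v4,v6) ∈ {(F,T,F,F); (F,T,F,T); (T,T,F,F); (T,T,F,T)} — 4.
Total: 0 + 4 + 8 + 4 = 16.

16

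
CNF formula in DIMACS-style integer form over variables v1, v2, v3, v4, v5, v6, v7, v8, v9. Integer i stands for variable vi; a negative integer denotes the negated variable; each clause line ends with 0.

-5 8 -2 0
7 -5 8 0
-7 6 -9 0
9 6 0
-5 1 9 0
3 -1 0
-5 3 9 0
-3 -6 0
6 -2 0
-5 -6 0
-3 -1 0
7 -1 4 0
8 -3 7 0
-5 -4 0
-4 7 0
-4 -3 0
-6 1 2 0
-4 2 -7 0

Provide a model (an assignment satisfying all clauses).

v1=0  v2=1  v3=0  v4=0  v5=0  v6=1  v7=1  v8=1  v9=0

Check each clause:
  1. (!v2 || v8 || !v5) — v8 is true.
  2. (!v5 || v8 || v7) — v8 is true.
  3. (!v7 || !v9 || v6) — v6 is true.
  4. (v9 || v6) — v6 is true.
  5. (v1 || !v5 || v9) — !v5 is true.
  6. (v3 || !v1) — !v1 is true.
  7. (!v5 || v3 || v9) — !v5 is true.
  8. (!v3 || !v6) — !v3 is true.
  9. (v6 || !v2) — v6 is true.
  10. (!v6 || !v5) — !v5 is true.
  11. (!v3 || !v1) — !v3 is true.
  12. (!v1 || v4 || v7) — !v1 is true.
  13. (v7 || !v3 || v8) — v8 is true.
  14. (!v4 || !v5) — !v5 is true.
  15. (!v4 || v7) — !v4 is true.
  16. (!v4 || !v3) — !v4 is true.
  17. (v1 || v2 || !v6) — v2 is true.
  18. (!v7 || v2 || !v4) — v2 is true.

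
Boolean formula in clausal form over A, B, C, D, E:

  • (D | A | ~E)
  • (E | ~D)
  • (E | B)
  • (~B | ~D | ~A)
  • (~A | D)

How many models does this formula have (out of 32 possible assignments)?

8

Split on D, then A.
  D=1, A=1: remaining (B,C,E) ∈ {(0,0,1); (0,1,1)} — 2.
  D=1, A=0: remaining (B,C,E) ∈ {(0,0,1); (0,1,1); (1,0,1); (1,1,1)} — 4.
  D=0, A=1: a clause becomes empty — 0.
  D=0, A=0: remaining (B,C,E) ∈ {(1,0,0); (1,1,0)} — 2.
Total: 2 + 4 + 0 + 2 = 8.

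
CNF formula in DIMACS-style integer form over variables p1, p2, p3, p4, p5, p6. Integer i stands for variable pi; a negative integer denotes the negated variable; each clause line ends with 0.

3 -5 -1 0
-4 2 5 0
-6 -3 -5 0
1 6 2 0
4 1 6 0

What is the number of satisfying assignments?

30

Split on p1, then p5.
  p1=T, p5=T: remaining (p2,p3,p4,p6) ∈ {(F,T,F,F); (F,T,T,F); (T,T,F,F); (T,T,T,F)} — 4.
  p1=T, p5=F: p3, p6 free; 3 ways for (p2,p4) × 2^2 = 12.
  p1=F, p5=T: 6 of the 16 assignments to (p2,p3,p4,p6) work.
  p1=F, p5=F: p3 free; 4 ways for (p2,p4,p6) × 2^1 = 8.
Total: 4 + 12 + 6 + 8 = 30.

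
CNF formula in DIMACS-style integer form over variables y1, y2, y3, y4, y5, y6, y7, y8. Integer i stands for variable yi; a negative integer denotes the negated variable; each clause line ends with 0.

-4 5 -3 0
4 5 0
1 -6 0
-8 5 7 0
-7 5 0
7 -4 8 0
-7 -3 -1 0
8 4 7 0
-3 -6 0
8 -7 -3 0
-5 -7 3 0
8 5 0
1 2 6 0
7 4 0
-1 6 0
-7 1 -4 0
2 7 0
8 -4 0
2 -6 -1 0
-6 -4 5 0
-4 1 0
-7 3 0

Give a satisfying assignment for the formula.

y1=False, y2=True, y3=True, y4=False, y5=True, y6=False, y7=True, y8=True

Check each clause:
  1. (NOT y3 OR NOT y4 OR y5) — y5 is true.
  2. (y5 OR y4) — y5 is true.
  3. (NOT y6 OR y1) — NOT y6 is true.
  4. (y5 OR y7 OR NOT y8) — y5 is true.
  5. (NOT y7 OR y5) — y5 is true.
  6. (y7 OR y8 OR NOT y4) — y8 is true.
  7. (NOT y1 OR NOT y3 OR NOT y7) — NOT y1 is true.
  8. (y4 OR y8 OR y7) — y8 is true.
  9. (NOT y6 OR NOT y3) — NOT y6 is true.
  10. (y8 OR NOT y7 OR NOT y3) — y8 is true.
  11. (NOT y7 OR NOT y5 OR y3) — y3 is true.
  12. (y8 OR y5) — y8 is true.
  13. (y1 OR y6 OR y2) — y2 is true.
  14. (y7 OR y4) — y7 is true.
  15. (NOT y1 OR y6) — NOT y1 is true.
  16. (y1 OR NOT y7 OR NOT y4) — NOT y4 is true.
  17. (y2 OR y7) — y2 is true.
  18. (y8 OR NOT y4) — y8 is true.
  19. (NOT y1 OR y2 OR NOT y6) — NOT y6 is true.
  20. (y5 OR NOT y4 OR NOT y6) — NOT y6 is true.
  21. (y1 OR NOT y4) — NOT y4 is true.
  22. (NOT y7 OR y3) — y3 is true.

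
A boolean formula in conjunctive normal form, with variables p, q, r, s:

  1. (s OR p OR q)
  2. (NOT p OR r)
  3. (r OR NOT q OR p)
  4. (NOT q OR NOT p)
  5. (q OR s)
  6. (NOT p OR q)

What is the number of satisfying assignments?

4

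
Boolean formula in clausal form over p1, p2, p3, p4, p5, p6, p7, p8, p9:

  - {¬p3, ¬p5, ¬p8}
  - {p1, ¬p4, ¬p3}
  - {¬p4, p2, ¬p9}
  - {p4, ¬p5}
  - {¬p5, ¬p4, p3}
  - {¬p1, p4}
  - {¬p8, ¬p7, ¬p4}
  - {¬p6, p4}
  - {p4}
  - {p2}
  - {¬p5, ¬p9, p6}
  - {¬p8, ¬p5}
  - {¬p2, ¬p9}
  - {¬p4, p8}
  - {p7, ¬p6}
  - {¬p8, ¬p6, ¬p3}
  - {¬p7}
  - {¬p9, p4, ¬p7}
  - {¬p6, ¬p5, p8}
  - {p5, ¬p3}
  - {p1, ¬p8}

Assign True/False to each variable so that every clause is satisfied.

p1=T, p2=T, p3=F, p4=T, p5=F, p6=F, p7=F, p8=T, p9=F

Check each clause:
  1. {¬p3, ¬p5, ¬p8} — ¬p5 is true.
  2. {p1, ¬p3, ¬p4} — p1 is true.
  3. {¬p9, ¬p4, p2} — p2 is true.
  4. {p4, ¬p5} — ¬p5 is true.
  5. {¬p5, ¬p4, p3} — ¬p5 is true.
  6. {¬p1, p4} — p4 is true.
  7. {¬p4, ¬p8, ¬p7} — ¬p7 is true.
  8. {¬p6, p4} — ¬p6 is true.
  9. {p4} — p4 is true.
  10. {p2} — p2 is true.
  11. {¬p9, p6, ¬p5} — ¬p5 is true.
  12. {¬p8, ¬p5} — ¬p5 is true.
  13. {¬p9, ¬p2} — ¬p9 is true.
  14. {¬p4, p8} — p8 is true.
  15. {p7, ¬p6} — ¬p6 is true.
  16. {¬p6, ¬p8, ¬p3} — ¬p6 is true.
  17. {¬p7} — ¬p7 is true.
  18. {p4, ¬p7, ¬p9} — ¬p7 is true.
  19. {p8, ¬p6, ¬p5} — p8 is true.
  20. {¬p3, p5} — ¬p3 is true.
  21. {¬p8, p1} — p1 is true.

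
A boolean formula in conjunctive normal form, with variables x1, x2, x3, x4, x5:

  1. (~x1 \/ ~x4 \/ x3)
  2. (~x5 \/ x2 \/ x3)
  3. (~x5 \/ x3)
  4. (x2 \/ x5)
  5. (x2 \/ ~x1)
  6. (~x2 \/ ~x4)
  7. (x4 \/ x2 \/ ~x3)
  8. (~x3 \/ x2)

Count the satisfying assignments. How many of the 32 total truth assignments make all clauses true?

Satisfying assignments:
  x1=0 x2=1 x3=0 x4=0 x5=0
  x1=0 x2=1 x3=1 x4=0 x5=0
  x1=0 x2=1 x3=1 x4=0 x5=1
  x1=1 x2=1 x3=0 x4=0 x5=0
  x1=1 x2=1 x3=1 x4=0 x5=0
  x1=1 x2=1 x3=1 x4=0 x5=1
Count: 6.

6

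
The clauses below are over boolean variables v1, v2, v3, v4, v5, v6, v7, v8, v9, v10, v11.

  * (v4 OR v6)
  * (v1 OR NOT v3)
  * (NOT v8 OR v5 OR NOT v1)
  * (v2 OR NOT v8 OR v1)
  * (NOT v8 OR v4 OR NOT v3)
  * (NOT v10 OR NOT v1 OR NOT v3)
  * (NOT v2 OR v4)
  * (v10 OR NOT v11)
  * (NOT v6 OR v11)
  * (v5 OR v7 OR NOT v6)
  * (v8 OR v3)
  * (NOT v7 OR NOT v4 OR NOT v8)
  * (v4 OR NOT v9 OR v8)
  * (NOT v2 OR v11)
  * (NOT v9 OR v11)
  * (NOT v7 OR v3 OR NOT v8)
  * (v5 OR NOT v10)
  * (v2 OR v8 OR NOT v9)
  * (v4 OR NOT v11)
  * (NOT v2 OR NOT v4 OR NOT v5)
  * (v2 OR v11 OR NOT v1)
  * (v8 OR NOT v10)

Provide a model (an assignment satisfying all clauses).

v1=T, v2=F, v3=F, v4=T, v5=T, v6=F, v7=F, v8=T, v9=F, v10=T, v11=T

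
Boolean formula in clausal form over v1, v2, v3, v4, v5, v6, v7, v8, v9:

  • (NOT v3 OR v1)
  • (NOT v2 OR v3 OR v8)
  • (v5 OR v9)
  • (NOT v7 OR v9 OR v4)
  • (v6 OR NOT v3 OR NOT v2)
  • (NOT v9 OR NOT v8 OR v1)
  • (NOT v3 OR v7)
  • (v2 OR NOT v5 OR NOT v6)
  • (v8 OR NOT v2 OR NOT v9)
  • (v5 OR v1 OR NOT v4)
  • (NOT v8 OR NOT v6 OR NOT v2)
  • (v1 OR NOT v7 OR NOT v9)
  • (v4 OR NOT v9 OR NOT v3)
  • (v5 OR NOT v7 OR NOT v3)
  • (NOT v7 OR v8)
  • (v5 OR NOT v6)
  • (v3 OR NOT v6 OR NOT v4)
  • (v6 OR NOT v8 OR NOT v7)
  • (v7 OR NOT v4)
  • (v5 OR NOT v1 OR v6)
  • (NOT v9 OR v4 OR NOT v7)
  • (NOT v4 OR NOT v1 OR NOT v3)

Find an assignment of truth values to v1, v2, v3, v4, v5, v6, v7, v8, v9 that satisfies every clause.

v1 = T  v2 = F  v3 = F  v4 = F  v5 = T  v6 = F  v7 = F  v8 = T  v9 = T

Check each clause:
  1. (v1 OR NOT v3) — v1 is true.
  2. (v3 OR NOT v2 OR v8) — v8 is true.
  3. (v9 OR v5) — v9 is true.
  4. (NOT v7 OR v9 OR v4) — NOT v7 is true.
  5. (NOT v3 OR v6 OR NOT v2) — NOT v3 is true.
  6. (NOT v8 OR NOT v9 OR v1) — v1 is true.
  7. (v7 OR NOT v3) — NOT v3 is true.
  8. (NOT v5 OR NOT v6 OR v2) — NOT v6 is true.
  9. (v8 OR NOT v9 OR NOT v2) — v8 is true.
  10. (NOT v4 OR v5 OR v1) — v1 is true.
  11. (NOT v2 OR NOT v8 OR NOT v6) — NOT v6 is true.
  12. (NOT v7 OR NOT v9 OR v1) — NOT v7 is true.
  13. (NOT v9 OR v4 OR NOT v3) — NOT v3 is true.
  14. (NOT v3 OR NOT v7 OR v5) — NOT v7 is true.
  15. (NOT v7 OR v8) — v8 is true.
  16. (NOT v6 OR v5) — NOT v6 is true.
  17. (NOT v6 OR v3 OR NOT v4) — NOT v6 is true.
  18. (v6 OR NOT v8 OR NOT v7) — NOT v7 is true.
  19. (NOT v4 OR v7) — NOT v4 is true.
  20. (v5 OR v6 OR NOT v1) — v5 is true.
  21. (v4 OR NOT v7 OR NOT v9) — NOT v7 is true.
  22. (NOT v4 OR NOT v1 OR NOT v3) — NOT v4 is true.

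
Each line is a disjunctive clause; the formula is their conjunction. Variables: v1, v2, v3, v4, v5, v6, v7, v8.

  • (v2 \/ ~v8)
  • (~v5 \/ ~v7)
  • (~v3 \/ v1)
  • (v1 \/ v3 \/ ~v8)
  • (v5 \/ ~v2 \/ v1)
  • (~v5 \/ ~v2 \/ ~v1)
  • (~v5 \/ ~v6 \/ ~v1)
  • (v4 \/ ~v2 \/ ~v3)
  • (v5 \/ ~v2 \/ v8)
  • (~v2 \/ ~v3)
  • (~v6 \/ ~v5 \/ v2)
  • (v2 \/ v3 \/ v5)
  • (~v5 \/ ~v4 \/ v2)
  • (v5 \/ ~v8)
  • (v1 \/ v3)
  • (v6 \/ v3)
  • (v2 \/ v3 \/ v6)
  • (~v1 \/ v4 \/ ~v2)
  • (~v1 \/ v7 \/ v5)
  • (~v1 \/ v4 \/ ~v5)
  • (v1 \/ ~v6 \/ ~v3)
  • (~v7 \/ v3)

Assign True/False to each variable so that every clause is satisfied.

v1=True  v2=False  v3=True  v4=True  v5=False  v6=True  v7=True  v8=False

Check each clause:
  1. (~v8 \/ v2) — ~v8 is true.
  2. (~v5 \/ ~v7) — ~v5 is true.
  3. (~v3 \/ v1) — v1 is true.
  4. (v1 \/ ~v8 \/ v3) — ~v8 is true.
  5. (v1 \/ v5 \/ ~v2) — v1 is true.
  6. (~v1 \/ ~v2 \/ ~v5) — ~v5 is true.
  7. (~v5 \/ ~v1 \/ ~v6) — ~v5 is true.
  8. (~v3 \/ v4 \/ ~v2) — v4 is true.
  9. (v5 \/ ~v2 \/ v8) — ~v2 is true.
  10. (~v2 \/ ~v3) — ~v2 is true.
  11. (~v6 \/ v2 \/ ~v5) — ~v5 is true.
  12. (v3 \/ v5 \/ v2) — v3 is true.
  13. (v2 \/ ~v5 \/ ~v4) — ~v5 is true.
  14. (v5 \/ ~v8) — ~v8 is true.
  15. (v1 \/ v3) — v1 is true.
  16. (v3 \/ v6) — v3 is true.
  17. (v6 \/ v3 \/ v2) — v3 is true.
  18. (v4 \/ ~v2 \/ ~v1) — v4 is true.
  19. (v5 \/ ~v1 \/ v7) — v7 is true.
  20. (~v5 \/ ~v1 \/ v4) — ~v5 is true.
  21. (~v6 \/ v1 \/ ~v3) — v1 is true.
  22. (~v7 \/ v3) — v3 is true.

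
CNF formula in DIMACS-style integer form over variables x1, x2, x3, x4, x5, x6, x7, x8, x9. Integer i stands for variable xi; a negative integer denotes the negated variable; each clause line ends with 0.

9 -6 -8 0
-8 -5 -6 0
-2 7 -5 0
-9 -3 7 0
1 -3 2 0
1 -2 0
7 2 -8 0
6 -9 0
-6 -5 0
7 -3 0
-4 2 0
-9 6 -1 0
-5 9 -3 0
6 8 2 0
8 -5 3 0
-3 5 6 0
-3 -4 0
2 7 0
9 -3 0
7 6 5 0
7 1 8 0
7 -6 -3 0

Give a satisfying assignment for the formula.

x1=True  x2=True  x3=False  x4=False  x5=True  x6=False  x7=True  x8=True  x9=False

x4 occurs only negated in the remaining clauses — set x4 = False.
Pure literal: x7 appears only positively; assign x7 = True.
Try x1 = True.
Set x2 = True and propagate.
Set x3 = False and propagate.
For the remaining variables, x5 = True, x6 = False, x8 = True, x9 = False works.
Every clause has at least one true literal under this assignment.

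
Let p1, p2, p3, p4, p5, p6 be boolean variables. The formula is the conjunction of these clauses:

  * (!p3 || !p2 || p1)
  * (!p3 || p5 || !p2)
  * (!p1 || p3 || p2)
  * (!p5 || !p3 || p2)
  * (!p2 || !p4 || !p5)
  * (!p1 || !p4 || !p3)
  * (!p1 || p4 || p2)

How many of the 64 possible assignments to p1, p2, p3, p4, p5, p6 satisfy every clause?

26

Split on p2, then p3.
  p2=1, p3=1: remaining (p1,p4,p5,p6) ∈ {(1,0,1,0); (1,0,1,1)} — 2.
  p2=1, p3=0: p1, p6 free; 3 ways for (p4,p5) × 2^2 = 12.
  p2=0, p3=1: remaining (p1,p4,p5,p6) ∈ {(0,0,0,0); (0,0,0,1); (0,1,0,0); (0,1,0,1)} — 4.
  p2=0, p3=0: forces p1=0; p4, p5, p6 free → 2^3 = 8.
Total: 2 + 12 + 4 + 8 = 26.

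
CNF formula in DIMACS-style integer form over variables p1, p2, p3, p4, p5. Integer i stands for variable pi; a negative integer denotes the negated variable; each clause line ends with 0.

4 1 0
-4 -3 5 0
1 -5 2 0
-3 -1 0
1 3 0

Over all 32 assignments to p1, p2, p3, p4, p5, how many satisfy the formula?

9

Split on p1, then p3.
  p1=T, p3=T: a clause becomes empty — 0.
  p1=T, p3=F: p2, p4, p5 free → 2^3 = 8.
  p1=F, p3=T: remaining (p2,p4,p5) ∈ {(T,T,T)} — 1.
  p1=F, p3=F: a clause becomes empty — 0.
Total: 0 + 8 + 1 + 0 = 9.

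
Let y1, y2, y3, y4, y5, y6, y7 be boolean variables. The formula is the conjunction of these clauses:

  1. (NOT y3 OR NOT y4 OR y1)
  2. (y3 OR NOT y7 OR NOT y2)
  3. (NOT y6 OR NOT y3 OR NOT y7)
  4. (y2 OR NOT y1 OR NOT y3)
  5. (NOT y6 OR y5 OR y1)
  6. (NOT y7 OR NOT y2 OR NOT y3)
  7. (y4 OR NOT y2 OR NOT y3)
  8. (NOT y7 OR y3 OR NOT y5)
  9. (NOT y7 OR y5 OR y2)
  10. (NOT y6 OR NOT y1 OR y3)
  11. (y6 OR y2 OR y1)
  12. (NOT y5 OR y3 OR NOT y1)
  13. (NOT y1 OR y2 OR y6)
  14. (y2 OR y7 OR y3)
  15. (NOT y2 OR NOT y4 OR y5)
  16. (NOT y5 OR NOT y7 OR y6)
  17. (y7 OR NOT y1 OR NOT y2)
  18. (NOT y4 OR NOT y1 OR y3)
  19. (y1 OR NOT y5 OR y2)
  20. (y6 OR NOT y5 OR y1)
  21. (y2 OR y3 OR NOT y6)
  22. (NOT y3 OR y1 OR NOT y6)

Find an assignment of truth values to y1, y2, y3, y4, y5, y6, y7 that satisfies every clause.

y1=False, y2=True, y3=False, y4=False, y5=False, y6=False, y7=False

Try y1 = False.
The remaining clauses are satisfied by y2 = True, y3 = False, y4 = False, y5 = False, y6 = False, y7 = False.
Check each clause:
  1. (NOT y4 OR NOT y3 OR y1) — NOT y4 is true.
  2. (NOT y7 OR NOT y2 OR y3) — NOT y7 is true.
  3. (NOT y3 OR NOT y6 OR NOT y7) — NOT y7 is true.
  4. (y2 OR NOT y3 OR NOT y1) — y2 is true.
  5. (y5 OR NOT y6 OR y1) — NOT y6 is true.
  6. (NOT y2 OR NOT y3 OR NOT y7) — NOT y7 is true.
  7. (y4 OR NOT y3 OR NOT y2) — NOT y3 is true.
  8. (NOT y5 OR NOT y7 OR y3) — NOT y7 is true.
  9. (y5 OR NOT y7 OR y2) — NOT y7 is true.
  10. (NOT y6 OR NOT y1 OR y3) — NOT y6 is true.
  11. (y6 OR y1 OR y2) — y2 is true.
  12. (y3 OR NOT y1 OR NOT y5) — NOT y5 is true.
  13. (y6 OR NOT y1 OR y2) — y2 is true.
  14. (y7 OR y2 OR y3) — y2 is true.
  15. (y5 OR NOT y2 OR NOT y4) — NOT y4 is true.
  16. (NOT y7 OR NOT y5 OR y6) — NOT y7 is true.
  17. (NOT y1 OR y7 OR NOT y2) — NOT y1 is true.
  18. (NOT y4 OR NOT y1 OR y3) — NOT y4 is true.
  19. (NOT y5 OR y1 OR y2) — y2 is true.
  20. (NOT y5 OR y1 OR y6) — NOT y5 is true.
  21. (y3 OR NOT y6 OR y2) — NOT y6 is true.
  22. (NOT y6 OR y1 OR NOT y3) — NOT y6 is true.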